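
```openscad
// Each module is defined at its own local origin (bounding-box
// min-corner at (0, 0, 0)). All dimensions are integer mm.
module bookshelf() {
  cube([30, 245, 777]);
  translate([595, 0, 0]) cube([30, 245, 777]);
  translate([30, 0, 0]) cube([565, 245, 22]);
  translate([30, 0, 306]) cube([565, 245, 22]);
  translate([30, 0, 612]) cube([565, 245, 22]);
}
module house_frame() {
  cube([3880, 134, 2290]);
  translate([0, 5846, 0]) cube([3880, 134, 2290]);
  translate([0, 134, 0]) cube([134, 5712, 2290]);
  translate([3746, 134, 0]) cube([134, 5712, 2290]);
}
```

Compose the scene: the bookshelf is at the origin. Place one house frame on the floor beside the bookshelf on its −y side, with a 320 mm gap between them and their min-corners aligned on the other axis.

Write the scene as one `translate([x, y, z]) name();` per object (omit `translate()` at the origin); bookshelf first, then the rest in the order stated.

bookshelf();
translate([0, -6300, 0]) house_frame();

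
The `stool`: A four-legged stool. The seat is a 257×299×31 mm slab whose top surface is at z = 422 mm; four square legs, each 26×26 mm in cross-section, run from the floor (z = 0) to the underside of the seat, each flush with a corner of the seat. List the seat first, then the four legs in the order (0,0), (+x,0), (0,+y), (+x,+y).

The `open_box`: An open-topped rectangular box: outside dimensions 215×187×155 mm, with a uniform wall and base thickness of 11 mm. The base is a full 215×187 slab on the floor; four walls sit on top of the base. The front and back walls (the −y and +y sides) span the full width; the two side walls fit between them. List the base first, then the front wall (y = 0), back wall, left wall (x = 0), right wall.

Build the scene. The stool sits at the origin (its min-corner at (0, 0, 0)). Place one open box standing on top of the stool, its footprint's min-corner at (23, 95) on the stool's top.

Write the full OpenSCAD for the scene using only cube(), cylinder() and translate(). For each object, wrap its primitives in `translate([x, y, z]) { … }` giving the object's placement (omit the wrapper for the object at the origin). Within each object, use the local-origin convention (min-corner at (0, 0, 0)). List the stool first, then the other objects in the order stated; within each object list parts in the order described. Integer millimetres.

translate([0, 0, 391]) cube([257, 299, 31]);
cube([26, 26, 391]);
translate([231, 0, 0]) cube([26, 26, 391]);
translate([0, 273, 0]) cube([26, 26, 391]);
translate([231, 273, 0]) cube([26, 26, 391]);
translate([23, 95, 422]) {
  cube([215, 187, 11]);
  translate([0, 0, 11]) cube([215, 11, 144]);
  translate([0, 176, 11]) cube([215, 11, 144]);
  translate([0, 11, 11]) cube([11, 165, 144]);
  translate([204, 11, 11]) cube([11, 165, 144]);
}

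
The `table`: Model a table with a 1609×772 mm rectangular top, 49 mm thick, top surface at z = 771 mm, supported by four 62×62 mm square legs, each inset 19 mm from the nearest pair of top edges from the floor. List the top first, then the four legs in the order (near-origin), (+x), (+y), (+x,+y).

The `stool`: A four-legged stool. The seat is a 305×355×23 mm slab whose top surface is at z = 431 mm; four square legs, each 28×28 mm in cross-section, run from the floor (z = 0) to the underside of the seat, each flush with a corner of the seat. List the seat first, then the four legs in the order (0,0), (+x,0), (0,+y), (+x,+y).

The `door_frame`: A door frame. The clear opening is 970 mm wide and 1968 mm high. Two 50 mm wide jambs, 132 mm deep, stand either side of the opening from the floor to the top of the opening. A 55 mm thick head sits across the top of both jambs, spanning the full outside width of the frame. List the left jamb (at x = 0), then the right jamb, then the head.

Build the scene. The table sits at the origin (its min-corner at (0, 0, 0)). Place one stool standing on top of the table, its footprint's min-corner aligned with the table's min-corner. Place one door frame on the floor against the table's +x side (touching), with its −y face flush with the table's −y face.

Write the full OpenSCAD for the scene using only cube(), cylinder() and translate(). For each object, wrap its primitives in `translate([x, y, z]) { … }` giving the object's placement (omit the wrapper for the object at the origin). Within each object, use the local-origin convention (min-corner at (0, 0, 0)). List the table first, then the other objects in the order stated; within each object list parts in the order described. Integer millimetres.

translate([0, 0, 722]) cube([1609, 772, 49]);
translate([19, 19, 0]) cube([62, 62, 722]);
translate([1528, 19, 0]) cube([62, 62, 722]);
translate([19, 691, 0]) cube([62, 62, 722]);
translate([1528, 691, 0]) cube([62, 62, 722]);
translate([0, 0, 771]) {
  translate([0, 0, 408]) cube([305, 355, 23]);
  cube([28, 28, 408]);
  translate([277, 0, 0]) cube([28, 28, 408]);
  translate([0, 327, 0]) cube([28, 28, 408]);
  translate([277, 327, 0]) cube([28, 28, 408]);
}
translate([1609, 0, 0]) {
  cube([50, 132, 1968]);
  translate([1020, 0, 0]) cube([50, 132, 1968]);
  translate([0, 0, 1968]) cube([1070, 132, 55]);
}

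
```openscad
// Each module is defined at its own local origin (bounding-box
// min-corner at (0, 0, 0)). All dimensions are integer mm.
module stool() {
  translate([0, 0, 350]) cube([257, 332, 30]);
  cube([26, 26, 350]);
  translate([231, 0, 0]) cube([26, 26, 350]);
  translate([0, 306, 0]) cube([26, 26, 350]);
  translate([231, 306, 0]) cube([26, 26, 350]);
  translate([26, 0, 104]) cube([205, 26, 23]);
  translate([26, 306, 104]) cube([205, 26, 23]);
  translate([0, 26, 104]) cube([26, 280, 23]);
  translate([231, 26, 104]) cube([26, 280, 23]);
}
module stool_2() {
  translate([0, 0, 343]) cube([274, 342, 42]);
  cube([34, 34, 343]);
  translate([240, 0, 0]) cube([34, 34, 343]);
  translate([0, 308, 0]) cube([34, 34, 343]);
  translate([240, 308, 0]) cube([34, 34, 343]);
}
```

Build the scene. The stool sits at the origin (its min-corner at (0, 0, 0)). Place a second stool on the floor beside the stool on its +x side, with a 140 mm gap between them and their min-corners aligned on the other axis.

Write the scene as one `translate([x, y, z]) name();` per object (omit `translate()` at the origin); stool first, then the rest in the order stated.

stool();
translate([397, 0, 0]) stool_2();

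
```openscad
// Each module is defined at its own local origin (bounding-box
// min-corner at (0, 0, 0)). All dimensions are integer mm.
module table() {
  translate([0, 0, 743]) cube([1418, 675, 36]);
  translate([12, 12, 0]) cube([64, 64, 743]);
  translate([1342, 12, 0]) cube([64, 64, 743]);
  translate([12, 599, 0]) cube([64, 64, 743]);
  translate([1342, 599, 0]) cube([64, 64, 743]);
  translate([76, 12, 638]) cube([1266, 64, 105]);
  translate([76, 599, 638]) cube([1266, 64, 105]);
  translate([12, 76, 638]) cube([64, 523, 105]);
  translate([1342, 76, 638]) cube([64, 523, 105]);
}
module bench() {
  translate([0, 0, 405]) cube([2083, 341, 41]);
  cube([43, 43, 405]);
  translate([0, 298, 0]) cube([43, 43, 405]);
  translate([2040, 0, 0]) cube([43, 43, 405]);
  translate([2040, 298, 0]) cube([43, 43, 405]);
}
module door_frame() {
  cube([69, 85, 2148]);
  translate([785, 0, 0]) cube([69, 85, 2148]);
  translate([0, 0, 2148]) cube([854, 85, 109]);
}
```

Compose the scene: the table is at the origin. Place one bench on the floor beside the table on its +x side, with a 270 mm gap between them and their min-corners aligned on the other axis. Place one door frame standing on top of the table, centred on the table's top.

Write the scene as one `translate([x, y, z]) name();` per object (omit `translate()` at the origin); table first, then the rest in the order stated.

table();
translate([1688, 0, 0]) bench();
translate([282, 295, 779]) door_frame();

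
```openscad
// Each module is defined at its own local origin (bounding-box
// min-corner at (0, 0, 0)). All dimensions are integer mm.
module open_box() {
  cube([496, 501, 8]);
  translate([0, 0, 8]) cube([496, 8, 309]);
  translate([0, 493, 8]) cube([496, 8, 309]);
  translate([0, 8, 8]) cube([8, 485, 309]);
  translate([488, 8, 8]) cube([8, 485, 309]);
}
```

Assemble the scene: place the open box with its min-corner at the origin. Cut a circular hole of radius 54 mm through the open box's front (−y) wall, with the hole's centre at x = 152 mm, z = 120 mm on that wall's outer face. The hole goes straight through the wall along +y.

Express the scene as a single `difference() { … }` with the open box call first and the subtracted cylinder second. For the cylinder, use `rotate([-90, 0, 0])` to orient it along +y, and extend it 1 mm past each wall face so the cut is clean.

difference() {
  open_box();
  translate([152, -1, 120]) rotate([-90, 0, 0]) cylinder(h = 10, r = 54);
}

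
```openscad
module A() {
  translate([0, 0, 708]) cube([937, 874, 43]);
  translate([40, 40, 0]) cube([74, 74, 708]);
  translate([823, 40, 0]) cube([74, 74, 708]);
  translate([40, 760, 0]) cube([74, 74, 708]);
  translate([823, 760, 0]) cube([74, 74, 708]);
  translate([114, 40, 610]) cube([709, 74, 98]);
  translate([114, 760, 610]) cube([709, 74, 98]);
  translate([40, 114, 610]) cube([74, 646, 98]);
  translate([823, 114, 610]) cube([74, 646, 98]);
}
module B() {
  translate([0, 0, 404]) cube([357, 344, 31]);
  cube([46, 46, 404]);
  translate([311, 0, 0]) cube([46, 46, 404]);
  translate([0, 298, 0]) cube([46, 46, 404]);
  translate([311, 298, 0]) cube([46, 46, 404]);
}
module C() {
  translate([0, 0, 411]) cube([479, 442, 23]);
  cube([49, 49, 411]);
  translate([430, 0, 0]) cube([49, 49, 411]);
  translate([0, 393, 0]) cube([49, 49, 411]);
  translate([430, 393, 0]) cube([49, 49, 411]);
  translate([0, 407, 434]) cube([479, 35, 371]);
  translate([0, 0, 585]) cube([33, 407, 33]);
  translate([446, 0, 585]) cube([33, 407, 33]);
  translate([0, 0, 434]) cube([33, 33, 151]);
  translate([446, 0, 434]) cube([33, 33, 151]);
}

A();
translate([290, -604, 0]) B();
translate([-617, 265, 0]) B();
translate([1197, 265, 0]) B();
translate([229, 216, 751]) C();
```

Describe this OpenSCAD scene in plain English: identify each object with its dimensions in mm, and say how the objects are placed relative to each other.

A is a table: top 937 mm (x) × 874 mm (y), 43 mm thick, upper face at z = 751 mm, on four 74×74 mm square legs, each inset 40 mm from the nearest pair of top edges, running from z = 0 to the bottom of the top. Four apron rails, 74 mm thick and 98 mm tall, run between adjacent legs with their top edges flush with the underside of the top and their outer faces flush with the legs' outer faces.

B is a simple wooden stool: a rectangular seat 357 mm (x) by 344 mm (y), 31 mm thick, top face at z = 435 mm, on four square legs, each 46×46 mm in cross-section. The legs rest on z = 0, each flush with a corner of the seat.

C is a chair: 479×442 mm seat, 23 mm thick, top at z = 434 mm, on four 49 mm square corner legs flush with the seat edges. A 35 mm thick backrest slab spans the full seat width, extending 371 mm above the seat top, its back face flush with the seat's +y edge. Two armrests of 33×33 mm section run along each side from the seat's front edge to the front of the backrest, top faces 184 mm above the seat top and outer faces flush with the seat's x-edges; a 33×33 mm post under the front of each armrest stands on the seat at the front corner.

Three stools sit around the table at the −y, −x, +x sides. The chair is on top of the table, centred.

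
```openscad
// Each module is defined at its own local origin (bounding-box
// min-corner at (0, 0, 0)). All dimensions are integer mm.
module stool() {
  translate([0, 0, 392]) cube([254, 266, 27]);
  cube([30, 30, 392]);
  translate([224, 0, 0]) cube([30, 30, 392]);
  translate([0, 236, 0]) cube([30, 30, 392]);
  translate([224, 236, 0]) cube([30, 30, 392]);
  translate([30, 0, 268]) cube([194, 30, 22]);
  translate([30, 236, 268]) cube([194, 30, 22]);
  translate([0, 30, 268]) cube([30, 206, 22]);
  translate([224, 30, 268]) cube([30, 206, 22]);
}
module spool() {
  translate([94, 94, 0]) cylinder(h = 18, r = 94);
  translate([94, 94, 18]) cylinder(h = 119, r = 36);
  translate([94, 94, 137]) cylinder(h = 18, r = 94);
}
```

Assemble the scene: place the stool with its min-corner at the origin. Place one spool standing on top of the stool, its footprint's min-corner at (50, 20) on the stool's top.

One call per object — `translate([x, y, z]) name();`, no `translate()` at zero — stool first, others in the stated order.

stool();
translate([50, 20, 419]) spool();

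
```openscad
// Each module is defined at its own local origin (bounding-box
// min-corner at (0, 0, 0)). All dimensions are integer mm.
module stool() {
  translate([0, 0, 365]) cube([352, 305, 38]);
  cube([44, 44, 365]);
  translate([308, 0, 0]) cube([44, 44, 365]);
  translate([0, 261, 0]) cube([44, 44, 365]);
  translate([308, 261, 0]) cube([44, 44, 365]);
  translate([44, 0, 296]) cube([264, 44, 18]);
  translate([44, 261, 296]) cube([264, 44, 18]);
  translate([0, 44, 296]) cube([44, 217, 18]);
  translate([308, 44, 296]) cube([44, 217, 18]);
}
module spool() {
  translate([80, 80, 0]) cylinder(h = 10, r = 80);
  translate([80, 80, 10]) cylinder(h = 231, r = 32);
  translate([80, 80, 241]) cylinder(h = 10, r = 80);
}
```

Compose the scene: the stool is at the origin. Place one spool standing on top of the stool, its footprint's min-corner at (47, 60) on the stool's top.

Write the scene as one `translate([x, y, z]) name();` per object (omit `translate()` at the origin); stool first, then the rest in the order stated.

stool();
translate([47, 60, 403]) spool();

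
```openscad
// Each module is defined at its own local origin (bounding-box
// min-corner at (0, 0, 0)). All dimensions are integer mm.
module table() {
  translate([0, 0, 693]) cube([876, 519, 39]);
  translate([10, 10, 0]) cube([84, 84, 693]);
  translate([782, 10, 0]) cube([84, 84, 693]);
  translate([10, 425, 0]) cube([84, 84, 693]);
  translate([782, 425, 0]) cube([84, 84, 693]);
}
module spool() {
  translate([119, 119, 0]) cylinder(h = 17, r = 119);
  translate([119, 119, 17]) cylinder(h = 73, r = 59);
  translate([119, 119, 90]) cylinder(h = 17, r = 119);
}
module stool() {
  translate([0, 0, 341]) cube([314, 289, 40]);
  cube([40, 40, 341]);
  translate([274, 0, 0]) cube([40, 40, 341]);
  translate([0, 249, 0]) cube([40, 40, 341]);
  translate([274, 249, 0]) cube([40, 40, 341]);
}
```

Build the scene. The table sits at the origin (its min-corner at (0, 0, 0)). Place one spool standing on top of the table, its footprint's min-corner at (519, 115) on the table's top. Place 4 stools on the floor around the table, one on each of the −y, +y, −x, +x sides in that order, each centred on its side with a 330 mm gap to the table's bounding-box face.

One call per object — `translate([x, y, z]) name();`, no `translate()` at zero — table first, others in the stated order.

table();
translate([519, 115, 732]) spool();
translate([281, -619, 0]) stool();
translate([281, 849, 0]) stool();
translate([-644, 115, 0]) stool();
translate([1206, 115, 0]) stool();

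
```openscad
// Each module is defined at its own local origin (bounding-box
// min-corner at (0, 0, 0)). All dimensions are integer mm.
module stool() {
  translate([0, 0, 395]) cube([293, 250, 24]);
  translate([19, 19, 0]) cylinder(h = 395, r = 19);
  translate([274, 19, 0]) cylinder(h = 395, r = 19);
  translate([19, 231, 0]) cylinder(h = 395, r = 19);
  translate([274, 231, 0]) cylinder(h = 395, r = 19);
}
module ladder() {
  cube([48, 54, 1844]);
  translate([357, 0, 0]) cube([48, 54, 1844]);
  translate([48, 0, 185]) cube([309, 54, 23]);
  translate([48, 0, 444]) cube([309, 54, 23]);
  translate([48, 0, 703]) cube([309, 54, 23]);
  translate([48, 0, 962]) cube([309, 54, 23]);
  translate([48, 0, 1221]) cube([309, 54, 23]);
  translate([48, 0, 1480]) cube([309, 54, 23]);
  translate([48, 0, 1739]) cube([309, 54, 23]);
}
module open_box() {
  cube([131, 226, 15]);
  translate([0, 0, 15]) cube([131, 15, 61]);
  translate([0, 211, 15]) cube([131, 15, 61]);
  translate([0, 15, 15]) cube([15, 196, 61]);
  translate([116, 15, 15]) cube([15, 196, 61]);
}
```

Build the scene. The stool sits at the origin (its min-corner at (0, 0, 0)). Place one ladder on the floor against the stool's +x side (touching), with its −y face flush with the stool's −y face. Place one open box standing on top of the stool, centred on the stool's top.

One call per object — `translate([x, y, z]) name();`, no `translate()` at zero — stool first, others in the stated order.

stool();
translate([293, 0, 0]) ladder();
translate([81, 12, 419]) open_box();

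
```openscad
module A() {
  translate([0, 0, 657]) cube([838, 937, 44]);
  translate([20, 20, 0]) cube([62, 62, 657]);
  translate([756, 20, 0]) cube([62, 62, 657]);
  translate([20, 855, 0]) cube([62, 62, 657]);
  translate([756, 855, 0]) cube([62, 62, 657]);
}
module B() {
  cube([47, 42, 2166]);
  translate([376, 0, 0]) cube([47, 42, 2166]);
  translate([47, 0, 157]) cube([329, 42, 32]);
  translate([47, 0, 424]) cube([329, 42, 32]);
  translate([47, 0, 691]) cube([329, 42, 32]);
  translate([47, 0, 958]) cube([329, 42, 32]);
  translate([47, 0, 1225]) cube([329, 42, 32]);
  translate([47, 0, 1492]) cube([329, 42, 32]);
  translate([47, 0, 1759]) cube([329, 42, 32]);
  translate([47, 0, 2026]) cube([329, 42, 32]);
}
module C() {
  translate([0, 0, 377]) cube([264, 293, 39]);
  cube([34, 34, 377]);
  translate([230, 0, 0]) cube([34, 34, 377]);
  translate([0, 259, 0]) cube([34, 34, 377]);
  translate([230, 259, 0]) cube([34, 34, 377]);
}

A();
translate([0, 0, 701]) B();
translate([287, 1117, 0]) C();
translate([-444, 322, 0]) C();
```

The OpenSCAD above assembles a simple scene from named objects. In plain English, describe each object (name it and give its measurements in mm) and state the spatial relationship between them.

A is a table: top 838 mm (x) × 937 mm (y), 44 mm thick, upper face at z = 701 mm, on four 62×62 mm square legs, each inset 20 mm from the nearest pair of top edges, running from z = 0 to the bottom of the top.

B is a straight ladder. Two 47×42 mm vertical rails, 2166 mm tall, stand 423 mm apart (outside-to-outside) with their front faces coplanar on the −y side. 8 rungs, each 42 mm deep and 32 mm tall, span between the inner faces of the rails, front faces flush with the rails. The lowest rung's underside is at z = 157 mm and rungs are spaced 267 mm apart (underside to underside).

C is a four-legged stool. The seat is 264×293 mm, 39 mm thick, top at z = 416 mm. It stands on four square legs, each 34×34 mm in cross-section, from z = 0 to the seat underside, each flush with a corner of the seat.

The ladder is on top of the table. Two stools sit around the table at the +y, −x sides.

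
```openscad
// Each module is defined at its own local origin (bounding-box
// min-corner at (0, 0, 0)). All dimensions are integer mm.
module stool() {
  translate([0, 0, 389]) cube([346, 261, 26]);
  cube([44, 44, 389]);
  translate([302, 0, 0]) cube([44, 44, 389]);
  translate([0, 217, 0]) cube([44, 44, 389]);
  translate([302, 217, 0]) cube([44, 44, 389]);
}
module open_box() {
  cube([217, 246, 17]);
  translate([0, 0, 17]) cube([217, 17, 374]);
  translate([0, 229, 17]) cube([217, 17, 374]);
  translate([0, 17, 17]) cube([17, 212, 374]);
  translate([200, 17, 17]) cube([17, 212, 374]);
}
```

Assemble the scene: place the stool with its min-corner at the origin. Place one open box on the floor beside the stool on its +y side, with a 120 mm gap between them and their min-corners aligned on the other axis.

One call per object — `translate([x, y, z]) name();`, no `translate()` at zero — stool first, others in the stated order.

stool();
translate([0, 381, 0]) open_box();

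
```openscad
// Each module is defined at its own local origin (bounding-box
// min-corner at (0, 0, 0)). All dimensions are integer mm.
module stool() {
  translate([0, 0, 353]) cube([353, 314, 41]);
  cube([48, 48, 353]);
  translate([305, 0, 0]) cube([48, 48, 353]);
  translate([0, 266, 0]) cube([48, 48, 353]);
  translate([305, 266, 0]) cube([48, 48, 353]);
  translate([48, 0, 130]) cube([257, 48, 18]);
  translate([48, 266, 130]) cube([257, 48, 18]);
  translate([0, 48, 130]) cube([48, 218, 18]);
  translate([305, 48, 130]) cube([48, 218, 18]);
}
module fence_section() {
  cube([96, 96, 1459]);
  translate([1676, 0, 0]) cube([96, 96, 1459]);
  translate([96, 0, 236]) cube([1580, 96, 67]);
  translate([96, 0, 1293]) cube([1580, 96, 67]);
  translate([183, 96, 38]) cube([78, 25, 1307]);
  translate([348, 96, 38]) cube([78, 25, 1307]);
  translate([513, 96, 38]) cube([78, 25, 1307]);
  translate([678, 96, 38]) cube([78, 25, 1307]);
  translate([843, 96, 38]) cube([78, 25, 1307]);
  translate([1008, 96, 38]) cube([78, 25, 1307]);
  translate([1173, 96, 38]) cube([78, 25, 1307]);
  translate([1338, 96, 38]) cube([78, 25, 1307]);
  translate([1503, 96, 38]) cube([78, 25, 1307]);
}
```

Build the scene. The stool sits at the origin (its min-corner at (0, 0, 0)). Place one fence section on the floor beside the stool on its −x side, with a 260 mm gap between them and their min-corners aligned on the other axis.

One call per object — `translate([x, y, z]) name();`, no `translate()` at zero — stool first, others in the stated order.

stool();
translate([-2032, 0, 0]) fence_section();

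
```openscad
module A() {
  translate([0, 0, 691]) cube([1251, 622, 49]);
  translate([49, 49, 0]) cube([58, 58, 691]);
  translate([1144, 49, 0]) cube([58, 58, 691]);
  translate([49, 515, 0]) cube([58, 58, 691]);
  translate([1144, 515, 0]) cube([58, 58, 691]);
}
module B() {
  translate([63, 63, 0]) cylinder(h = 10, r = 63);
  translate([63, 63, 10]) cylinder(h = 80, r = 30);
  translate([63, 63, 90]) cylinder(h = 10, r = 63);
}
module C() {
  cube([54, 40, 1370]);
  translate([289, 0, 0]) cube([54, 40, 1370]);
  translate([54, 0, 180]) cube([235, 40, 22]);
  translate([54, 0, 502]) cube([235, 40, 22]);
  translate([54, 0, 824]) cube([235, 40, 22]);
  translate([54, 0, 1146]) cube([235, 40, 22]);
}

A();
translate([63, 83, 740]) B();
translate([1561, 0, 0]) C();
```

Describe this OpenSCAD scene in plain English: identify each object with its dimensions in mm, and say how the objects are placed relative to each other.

A is a table with a 1251×622 mm rectangular top, 49 mm thick, top surface at z = 740 mm, supported by four 58×58 mm square legs, each inset 49 mm from the nearest pair of top edges, running from the floor.

B is a spool: two coaxial disc flanges of radius 63 mm and thickness 10 mm, joined by a core cylinder of radius 30 mm and height 80 mm. The lower flange rests on z = 0 and the three cylinders share a vertical axis.

C is a straight ladder. Two 54×40 mm vertical rails, 1370 mm tall, stand 343 mm apart (outside-to-outside) with their front faces coplanar on the −y side. 4 rungs, each 40 mm deep and 22 mm tall, span between the inner faces of the rails, front faces flush with the rails. The lowest rung's underside is at z = 180 mm and rungs are spaced 322 mm apart (underside to underside).

The spool is on top of the table. The ladder is on the floor beside the table on its +x side.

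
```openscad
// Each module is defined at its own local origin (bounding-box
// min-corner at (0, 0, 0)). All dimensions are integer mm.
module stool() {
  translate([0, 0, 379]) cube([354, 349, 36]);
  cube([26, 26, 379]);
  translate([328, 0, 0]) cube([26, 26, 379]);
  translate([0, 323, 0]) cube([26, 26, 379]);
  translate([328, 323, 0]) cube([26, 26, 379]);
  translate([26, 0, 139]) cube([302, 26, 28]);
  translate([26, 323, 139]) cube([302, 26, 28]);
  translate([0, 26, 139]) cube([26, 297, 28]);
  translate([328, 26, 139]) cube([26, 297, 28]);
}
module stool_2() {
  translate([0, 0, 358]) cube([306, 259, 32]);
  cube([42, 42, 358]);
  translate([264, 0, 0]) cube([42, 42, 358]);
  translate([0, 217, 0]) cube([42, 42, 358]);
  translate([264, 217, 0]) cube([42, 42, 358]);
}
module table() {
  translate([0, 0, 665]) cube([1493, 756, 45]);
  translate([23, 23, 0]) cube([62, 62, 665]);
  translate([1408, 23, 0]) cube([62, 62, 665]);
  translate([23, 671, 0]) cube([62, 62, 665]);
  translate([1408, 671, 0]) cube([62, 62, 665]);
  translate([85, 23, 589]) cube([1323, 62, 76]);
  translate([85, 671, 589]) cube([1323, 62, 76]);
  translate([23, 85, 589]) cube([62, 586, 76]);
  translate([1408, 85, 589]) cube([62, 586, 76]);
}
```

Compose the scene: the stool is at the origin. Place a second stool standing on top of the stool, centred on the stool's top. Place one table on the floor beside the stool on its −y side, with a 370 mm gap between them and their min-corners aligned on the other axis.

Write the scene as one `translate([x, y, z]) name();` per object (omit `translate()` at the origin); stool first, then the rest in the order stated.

stool();
translate([24, 45, 415]) stool_2();
translate([0, -1126, 0]) table();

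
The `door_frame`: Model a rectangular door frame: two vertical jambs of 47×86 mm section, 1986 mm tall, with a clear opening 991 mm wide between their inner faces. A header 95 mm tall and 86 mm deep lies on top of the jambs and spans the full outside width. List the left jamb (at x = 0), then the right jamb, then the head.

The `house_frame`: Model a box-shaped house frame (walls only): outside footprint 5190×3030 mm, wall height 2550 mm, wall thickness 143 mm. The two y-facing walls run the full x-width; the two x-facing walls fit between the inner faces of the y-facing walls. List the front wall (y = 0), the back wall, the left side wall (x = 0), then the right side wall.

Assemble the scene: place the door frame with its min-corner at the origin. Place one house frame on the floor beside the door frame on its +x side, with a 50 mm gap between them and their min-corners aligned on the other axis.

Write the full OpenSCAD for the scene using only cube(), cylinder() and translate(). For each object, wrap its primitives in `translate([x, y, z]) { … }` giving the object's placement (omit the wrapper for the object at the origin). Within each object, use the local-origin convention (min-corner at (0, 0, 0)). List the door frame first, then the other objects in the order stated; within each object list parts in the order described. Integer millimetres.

cube([47, 86, 1986]);
translate([1038, 0, 0]) cube([47, 86, 1986]);
translate([0, 0, 1986]) cube([1085, 86, 95]);
translate([1135, 0, 0]) {
  cube([5190, 143, 2550]);
  translate([0, 2887, 0]) cube([5190, 143, 2550]);
  translate([0, 143, 0]) cube([143, 2744, 2550]);
  translate([5047, 143, 0]) cube([143, 2744, 2550]);
}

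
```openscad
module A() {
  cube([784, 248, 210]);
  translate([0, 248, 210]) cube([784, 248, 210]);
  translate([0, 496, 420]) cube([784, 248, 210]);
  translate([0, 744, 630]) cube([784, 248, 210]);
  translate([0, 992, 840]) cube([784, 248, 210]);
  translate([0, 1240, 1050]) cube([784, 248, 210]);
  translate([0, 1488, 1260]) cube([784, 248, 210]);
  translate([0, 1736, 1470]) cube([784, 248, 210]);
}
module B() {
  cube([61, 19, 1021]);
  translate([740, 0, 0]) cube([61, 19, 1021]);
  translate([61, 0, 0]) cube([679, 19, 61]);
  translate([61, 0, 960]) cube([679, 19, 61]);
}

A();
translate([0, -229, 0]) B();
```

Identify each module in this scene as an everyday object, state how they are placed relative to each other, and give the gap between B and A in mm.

The picture frame's nearest face is 210 mm from the staircase's −y face.

A is a staircase. B is a picture frame. The picture frame is on the floor beside the staircase on its −y side. The gap between the picture frame and the staircase is 210 mm.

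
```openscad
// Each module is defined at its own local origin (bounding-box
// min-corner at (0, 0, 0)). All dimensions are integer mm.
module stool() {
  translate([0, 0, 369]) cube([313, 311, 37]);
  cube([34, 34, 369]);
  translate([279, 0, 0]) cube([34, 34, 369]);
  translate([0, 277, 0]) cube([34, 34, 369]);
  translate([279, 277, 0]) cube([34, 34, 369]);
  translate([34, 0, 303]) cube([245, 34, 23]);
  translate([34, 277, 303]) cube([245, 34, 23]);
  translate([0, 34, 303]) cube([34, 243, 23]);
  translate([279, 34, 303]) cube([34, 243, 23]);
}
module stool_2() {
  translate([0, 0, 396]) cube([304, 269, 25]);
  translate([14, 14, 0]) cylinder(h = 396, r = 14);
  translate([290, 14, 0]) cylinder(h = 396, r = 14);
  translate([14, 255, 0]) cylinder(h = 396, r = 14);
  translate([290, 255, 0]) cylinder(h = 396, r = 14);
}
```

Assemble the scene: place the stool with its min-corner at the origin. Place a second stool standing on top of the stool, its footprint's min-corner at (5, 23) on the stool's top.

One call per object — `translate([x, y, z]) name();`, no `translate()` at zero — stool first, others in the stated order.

stool();
translate([5, 23, 406]) stool_2();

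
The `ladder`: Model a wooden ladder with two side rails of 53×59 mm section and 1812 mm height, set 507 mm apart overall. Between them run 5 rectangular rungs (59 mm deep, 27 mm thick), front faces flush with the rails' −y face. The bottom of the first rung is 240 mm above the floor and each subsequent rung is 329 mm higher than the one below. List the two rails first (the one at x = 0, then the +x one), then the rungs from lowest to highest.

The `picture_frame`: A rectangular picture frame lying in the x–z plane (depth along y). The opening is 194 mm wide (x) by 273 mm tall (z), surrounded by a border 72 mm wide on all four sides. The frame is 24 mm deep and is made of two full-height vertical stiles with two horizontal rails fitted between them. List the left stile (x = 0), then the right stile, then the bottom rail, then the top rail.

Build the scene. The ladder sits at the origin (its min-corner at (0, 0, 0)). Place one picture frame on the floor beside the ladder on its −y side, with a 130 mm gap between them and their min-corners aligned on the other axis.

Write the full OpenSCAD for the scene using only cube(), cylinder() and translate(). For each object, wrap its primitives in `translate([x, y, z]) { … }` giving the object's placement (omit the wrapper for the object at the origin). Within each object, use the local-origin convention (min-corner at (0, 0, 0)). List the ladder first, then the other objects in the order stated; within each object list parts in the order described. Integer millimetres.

cube([53, 59, 1812]);
translate([454, 0, 0]) cube([53, 59, 1812]);
translate([53, 0, 240]) cube([401, 59, 27]);
translate([53, 0, 569]) cube([401, 59, 27]);
translate([53, 0, 898]) cube([401, 59, 27]);
translate([53, 0, 1227]) cube([401, 59, 27]);
translate([53, 0, 1556]) cube([401, 59, 27]);
translate([0, -154, 0]) {
  cube([72, 24, 417]);
  translate([266, 0, 0]) cube([72, 24, 417]);
  translate([72, 0, 0]) cube([194, 24, 72]);
  translate([72, 0, 345]) cube([194, 24, 72]);
}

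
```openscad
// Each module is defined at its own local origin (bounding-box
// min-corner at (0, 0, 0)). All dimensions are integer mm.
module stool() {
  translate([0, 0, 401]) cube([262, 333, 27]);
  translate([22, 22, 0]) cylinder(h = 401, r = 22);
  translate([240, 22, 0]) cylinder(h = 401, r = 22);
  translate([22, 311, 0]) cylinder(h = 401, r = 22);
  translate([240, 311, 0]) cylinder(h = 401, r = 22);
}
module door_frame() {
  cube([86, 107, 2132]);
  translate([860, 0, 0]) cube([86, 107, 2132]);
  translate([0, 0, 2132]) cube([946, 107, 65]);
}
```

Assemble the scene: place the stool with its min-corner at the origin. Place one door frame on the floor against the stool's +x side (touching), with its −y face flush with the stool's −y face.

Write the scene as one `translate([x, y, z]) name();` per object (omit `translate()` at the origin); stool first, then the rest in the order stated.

stool();
translate([262, 0, 0]) door_frame();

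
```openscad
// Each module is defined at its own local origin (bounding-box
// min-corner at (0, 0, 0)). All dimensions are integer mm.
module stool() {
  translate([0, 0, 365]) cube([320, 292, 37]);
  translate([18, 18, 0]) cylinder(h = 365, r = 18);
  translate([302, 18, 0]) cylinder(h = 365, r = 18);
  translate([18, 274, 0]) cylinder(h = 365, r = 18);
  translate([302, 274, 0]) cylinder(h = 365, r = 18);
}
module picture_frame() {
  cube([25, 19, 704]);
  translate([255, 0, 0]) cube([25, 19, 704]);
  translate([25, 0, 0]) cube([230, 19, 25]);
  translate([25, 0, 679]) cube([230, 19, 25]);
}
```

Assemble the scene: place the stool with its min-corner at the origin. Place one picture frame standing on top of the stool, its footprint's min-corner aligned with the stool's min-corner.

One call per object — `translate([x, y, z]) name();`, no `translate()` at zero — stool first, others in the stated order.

stool();
translate([0, 0, 402]) picture_frame();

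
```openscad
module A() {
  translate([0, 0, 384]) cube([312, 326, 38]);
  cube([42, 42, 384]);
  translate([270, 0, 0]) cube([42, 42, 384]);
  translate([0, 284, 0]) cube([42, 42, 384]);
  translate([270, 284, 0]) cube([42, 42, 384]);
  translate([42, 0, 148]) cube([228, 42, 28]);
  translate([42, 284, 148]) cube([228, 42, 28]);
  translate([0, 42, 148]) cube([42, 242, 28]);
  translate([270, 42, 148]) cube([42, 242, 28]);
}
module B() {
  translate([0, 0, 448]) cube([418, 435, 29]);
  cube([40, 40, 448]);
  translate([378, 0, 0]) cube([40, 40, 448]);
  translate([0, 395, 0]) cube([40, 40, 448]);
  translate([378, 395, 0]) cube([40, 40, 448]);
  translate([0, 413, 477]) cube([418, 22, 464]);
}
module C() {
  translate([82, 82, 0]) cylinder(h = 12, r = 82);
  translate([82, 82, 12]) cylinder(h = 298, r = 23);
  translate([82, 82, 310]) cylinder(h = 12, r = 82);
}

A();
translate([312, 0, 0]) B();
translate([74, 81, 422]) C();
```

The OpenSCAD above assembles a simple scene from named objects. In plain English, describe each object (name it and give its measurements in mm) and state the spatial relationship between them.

A is a simple wooden stool: a rectangular seat 312 mm (x) by 326 mm (y), 38 mm thick, top face at z = 422 mm, on four square legs, each 42×42 mm in cross-section. The legs rest on z = 0, each flush with a corner of the seat. Four stretchers, 42 mm wide and 28 mm tall, connect adjacent legs with their undersides at z = 148 mm, each running between the inner faces of the legs it joins and aligned with the legs' outer faces on the other axis.

B is a chair: 418×435 mm seat, 29 mm thick, top at z = 477 mm, on four 40 mm square corner legs flush with the seat edges. A 22 mm thick backrest slab spans the full seat width, extending 464 mm above the seat top, its back face flush with the seat's +y edge.

C is a spool: two coaxial disc flanges of radius 82 mm and thickness 12 mm, joined by a core cylinder of radius 23 mm and height 298 mm. The lower flange rests on z = 0 and the three cylinders share a vertical axis.

The chair is against the stool's +x side, with their −y faces flush. The spool is on top of the stool, centred.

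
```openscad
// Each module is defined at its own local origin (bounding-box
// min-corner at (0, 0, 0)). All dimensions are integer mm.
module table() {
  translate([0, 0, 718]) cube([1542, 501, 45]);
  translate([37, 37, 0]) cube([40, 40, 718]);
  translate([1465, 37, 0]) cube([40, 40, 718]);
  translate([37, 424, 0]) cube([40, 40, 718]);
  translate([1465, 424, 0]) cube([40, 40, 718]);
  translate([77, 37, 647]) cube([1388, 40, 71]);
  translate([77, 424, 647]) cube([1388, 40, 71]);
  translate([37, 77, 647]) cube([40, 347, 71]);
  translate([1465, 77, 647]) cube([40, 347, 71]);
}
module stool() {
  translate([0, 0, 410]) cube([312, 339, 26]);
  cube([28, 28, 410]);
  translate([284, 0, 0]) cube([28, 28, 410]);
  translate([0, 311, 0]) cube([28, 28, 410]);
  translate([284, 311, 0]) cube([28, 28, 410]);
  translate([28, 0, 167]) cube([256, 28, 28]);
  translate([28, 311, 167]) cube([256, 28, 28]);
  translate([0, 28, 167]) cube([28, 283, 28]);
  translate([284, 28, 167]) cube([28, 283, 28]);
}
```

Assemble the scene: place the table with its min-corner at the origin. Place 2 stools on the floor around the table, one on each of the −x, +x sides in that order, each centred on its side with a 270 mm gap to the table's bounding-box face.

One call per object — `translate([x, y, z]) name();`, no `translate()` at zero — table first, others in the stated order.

table();
translate([-582, 81, 0]) stool();
translate([1812, 81, 0]) stool();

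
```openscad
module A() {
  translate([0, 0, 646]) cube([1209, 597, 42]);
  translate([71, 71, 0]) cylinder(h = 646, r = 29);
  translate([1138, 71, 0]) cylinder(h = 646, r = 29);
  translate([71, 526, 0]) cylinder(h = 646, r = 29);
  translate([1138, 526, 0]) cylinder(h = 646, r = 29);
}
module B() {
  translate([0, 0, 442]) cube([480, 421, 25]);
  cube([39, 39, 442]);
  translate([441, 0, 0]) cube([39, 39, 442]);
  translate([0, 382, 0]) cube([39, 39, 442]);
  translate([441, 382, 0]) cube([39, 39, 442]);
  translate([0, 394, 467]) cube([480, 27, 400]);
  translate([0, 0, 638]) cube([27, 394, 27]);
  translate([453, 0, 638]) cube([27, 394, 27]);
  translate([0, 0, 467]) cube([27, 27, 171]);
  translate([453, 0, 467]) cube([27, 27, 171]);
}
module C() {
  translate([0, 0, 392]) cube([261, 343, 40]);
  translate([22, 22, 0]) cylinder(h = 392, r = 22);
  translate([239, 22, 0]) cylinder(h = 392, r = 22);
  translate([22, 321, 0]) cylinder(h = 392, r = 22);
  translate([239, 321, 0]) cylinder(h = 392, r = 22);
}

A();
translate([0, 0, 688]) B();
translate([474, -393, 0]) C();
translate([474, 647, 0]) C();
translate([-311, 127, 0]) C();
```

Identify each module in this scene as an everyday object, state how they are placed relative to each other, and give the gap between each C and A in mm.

Each stool's nearest face is 50 mm from the table's bounding box.

A is a table. B is a chair. C is a stool. The chair is on top of the table. Three stools sit around the table at the −y, +y, −x sides. The gap between each stool and the table is 50 mm.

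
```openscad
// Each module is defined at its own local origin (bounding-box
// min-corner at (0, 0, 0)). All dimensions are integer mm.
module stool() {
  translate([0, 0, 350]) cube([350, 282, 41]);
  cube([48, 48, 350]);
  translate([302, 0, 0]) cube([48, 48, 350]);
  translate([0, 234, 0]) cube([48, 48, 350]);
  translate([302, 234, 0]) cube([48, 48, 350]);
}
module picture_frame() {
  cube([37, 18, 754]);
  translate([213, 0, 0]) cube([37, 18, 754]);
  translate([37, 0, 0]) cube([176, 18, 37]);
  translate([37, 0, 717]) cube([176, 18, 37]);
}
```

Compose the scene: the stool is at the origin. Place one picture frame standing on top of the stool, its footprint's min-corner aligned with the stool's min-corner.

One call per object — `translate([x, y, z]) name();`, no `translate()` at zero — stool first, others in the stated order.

stool();
translate([0, 0, 391]) picture_frame();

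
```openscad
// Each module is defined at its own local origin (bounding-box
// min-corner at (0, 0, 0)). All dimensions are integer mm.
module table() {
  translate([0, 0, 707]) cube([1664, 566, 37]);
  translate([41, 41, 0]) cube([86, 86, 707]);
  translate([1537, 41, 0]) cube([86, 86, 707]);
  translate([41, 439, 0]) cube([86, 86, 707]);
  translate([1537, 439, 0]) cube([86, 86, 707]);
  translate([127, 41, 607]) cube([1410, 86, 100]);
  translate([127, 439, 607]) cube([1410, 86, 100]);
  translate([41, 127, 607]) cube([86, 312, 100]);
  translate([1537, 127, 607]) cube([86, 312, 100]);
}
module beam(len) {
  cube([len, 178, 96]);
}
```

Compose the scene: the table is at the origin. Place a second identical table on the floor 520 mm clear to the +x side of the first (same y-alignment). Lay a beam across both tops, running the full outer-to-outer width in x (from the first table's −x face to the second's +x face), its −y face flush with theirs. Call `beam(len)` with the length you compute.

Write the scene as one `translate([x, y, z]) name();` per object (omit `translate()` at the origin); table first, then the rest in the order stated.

table();
translate([2184, 0, 0]) table();
translate([0, 0, 744]) beam(3848);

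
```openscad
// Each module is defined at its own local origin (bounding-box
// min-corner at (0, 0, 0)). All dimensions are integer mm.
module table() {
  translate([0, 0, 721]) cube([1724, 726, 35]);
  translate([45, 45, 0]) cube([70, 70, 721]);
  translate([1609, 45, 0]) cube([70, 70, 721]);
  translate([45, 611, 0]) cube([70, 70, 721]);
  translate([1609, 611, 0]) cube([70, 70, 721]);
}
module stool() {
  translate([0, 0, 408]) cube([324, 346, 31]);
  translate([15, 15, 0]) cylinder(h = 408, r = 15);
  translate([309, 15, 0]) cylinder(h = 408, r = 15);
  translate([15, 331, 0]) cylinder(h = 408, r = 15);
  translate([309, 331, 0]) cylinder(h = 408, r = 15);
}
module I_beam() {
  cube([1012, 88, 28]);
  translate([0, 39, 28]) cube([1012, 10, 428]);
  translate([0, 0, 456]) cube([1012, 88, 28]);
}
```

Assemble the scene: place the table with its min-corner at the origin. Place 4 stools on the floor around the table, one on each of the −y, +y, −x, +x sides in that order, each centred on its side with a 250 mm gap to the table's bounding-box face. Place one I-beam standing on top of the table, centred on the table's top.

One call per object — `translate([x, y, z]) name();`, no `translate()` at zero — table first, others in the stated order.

table();
translate([700, -596, 0]) stool();
translate([700, 976, 0]) stool();
translate([-574, 190, 0]) stool();
translate([1974, 190, 0]) stool();
translate([356, 319, 756]) I_beam();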